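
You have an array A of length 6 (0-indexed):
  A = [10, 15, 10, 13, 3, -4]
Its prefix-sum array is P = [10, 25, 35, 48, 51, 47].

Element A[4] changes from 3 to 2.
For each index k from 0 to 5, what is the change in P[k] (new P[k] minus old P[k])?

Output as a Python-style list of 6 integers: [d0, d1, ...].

Element change: A[4] 3 -> 2, delta = -1
For k < 4: P[k] unchanged, delta_P[k] = 0
For k >= 4: P[k] shifts by exactly -1
Delta array: [0, 0, 0, 0, -1, -1]

Answer: [0, 0, 0, 0, -1, -1]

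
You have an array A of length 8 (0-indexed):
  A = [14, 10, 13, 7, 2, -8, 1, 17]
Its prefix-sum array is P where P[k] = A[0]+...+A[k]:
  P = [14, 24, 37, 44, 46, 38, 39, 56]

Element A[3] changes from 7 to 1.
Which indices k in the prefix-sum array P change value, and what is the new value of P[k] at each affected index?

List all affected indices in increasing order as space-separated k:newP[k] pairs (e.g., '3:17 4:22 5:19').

Answer: 3:38 4:40 5:32 6:33 7:50

Derivation:
P[k] = A[0] + ... + A[k]
P[k] includes A[3] iff k >= 3
Affected indices: 3, 4, ..., 7; delta = -6
  P[3]: 44 + -6 = 38
  P[4]: 46 + -6 = 40
  P[5]: 38 + -6 = 32
  P[6]: 39 + -6 = 33
  P[7]: 56 + -6 = 50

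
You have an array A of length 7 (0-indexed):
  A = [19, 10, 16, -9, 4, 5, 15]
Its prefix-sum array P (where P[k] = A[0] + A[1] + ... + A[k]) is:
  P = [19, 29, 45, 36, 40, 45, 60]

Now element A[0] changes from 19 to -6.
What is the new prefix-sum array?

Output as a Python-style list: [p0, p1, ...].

Answer: [-6, 4, 20, 11, 15, 20, 35]

Derivation:
Change: A[0] 19 -> -6, delta = -25
P[k] for k < 0: unchanged (A[0] not included)
P[k] for k >= 0: shift by delta = -25
  P[0] = 19 + -25 = -6
  P[1] = 29 + -25 = 4
  P[2] = 45 + -25 = 20
  P[3] = 36 + -25 = 11
  P[4] = 40 + -25 = 15
  P[5] = 45 + -25 = 20
  P[6] = 60 + -25 = 35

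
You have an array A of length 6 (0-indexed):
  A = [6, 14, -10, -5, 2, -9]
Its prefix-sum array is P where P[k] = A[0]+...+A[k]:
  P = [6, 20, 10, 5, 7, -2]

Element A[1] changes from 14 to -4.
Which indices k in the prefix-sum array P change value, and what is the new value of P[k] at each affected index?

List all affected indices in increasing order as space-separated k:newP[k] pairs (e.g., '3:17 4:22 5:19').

P[k] = A[0] + ... + A[k]
P[k] includes A[1] iff k >= 1
Affected indices: 1, 2, ..., 5; delta = -18
  P[1]: 20 + -18 = 2
  P[2]: 10 + -18 = -8
  P[3]: 5 + -18 = -13
  P[4]: 7 + -18 = -11
  P[5]: -2 + -18 = -20

Answer: 1:2 2:-8 3:-13 4:-11 5:-20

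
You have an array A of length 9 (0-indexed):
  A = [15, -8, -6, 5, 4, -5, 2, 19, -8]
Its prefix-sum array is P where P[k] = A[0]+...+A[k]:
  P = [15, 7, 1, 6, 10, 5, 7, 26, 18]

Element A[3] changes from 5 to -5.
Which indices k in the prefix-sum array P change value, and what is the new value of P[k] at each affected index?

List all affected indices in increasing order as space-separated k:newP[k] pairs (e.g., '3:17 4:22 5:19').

P[k] = A[0] + ... + A[k]
P[k] includes A[3] iff k >= 3
Affected indices: 3, 4, ..., 8; delta = -10
  P[3]: 6 + -10 = -4
  P[4]: 10 + -10 = 0
  P[5]: 5 + -10 = -5
  P[6]: 7 + -10 = -3
  P[7]: 26 + -10 = 16
  P[8]: 18 + -10 = 8

Answer: 3:-4 4:0 5:-5 6:-3 7:16 8:8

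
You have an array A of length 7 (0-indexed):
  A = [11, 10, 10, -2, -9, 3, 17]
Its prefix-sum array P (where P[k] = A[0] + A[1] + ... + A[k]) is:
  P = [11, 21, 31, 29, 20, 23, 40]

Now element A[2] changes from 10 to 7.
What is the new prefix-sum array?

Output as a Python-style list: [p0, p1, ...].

Answer: [11, 21, 28, 26, 17, 20, 37]

Derivation:
Change: A[2] 10 -> 7, delta = -3
P[k] for k < 2: unchanged (A[2] not included)
P[k] for k >= 2: shift by delta = -3
  P[0] = 11 + 0 = 11
  P[1] = 21 + 0 = 21
  P[2] = 31 + -3 = 28
  P[3] = 29 + -3 = 26
  P[4] = 20 + -3 = 17
  P[5] = 23 + -3 = 20
  P[6] = 40 + -3 = 37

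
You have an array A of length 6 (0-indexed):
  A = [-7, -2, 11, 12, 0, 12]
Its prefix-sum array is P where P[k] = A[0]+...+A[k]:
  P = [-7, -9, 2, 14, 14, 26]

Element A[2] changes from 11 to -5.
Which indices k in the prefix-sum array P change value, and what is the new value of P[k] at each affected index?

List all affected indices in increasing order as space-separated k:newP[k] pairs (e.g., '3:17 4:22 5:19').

Answer: 2:-14 3:-2 4:-2 5:10

Derivation:
P[k] = A[0] + ... + A[k]
P[k] includes A[2] iff k >= 2
Affected indices: 2, 3, ..., 5; delta = -16
  P[2]: 2 + -16 = -14
  P[3]: 14 + -16 = -2
  P[4]: 14 + -16 = -2
  P[5]: 26 + -16 = 10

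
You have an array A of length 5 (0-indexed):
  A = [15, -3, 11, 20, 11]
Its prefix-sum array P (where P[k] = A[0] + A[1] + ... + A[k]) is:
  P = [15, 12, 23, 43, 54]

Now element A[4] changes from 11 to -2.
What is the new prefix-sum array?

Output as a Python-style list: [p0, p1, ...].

Answer: [15, 12, 23, 43, 41]

Derivation:
Change: A[4] 11 -> -2, delta = -13
P[k] for k < 4: unchanged (A[4] not included)
P[k] for k >= 4: shift by delta = -13
  P[0] = 15 + 0 = 15
  P[1] = 12 + 0 = 12
  P[2] = 23 + 0 = 23
  P[3] = 43 + 0 = 43
  P[4] = 54 + -13 = 41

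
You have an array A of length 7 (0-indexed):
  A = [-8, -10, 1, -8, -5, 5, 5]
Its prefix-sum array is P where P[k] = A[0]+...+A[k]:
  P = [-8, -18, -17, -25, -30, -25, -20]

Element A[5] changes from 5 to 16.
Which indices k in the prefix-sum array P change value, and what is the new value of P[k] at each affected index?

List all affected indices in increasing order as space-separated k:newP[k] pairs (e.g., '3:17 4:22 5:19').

Answer: 5:-14 6:-9

Derivation:
P[k] = A[0] + ... + A[k]
P[k] includes A[5] iff k >= 5
Affected indices: 5, 6, ..., 6; delta = 11
  P[5]: -25 + 11 = -14
  P[6]: -20 + 11 = -9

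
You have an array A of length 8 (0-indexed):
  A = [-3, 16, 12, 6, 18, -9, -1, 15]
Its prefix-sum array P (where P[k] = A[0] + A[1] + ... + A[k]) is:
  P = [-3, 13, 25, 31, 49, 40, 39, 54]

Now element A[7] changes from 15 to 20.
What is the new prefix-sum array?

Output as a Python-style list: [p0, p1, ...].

Change: A[7] 15 -> 20, delta = 5
P[k] for k < 7: unchanged (A[7] not included)
P[k] for k >= 7: shift by delta = 5
  P[0] = -3 + 0 = -3
  P[1] = 13 + 0 = 13
  P[2] = 25 + 0 = 25
  P[3] = 31 + 0 = 31
  P[4] = 49 + 0 = 49
  P[5] = 40 + 0 = 40
  P[6] = 39 + 0 = 39
  P[7] = 54 + 5 = 59

Answer: [-3, 13, 25, 31, 49, 40, 39, 59]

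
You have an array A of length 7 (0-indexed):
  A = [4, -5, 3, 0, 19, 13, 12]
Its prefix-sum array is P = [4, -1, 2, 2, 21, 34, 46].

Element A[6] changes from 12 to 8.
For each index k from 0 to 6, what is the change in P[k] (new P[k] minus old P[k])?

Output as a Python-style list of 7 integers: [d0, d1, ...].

Answer: [0, 0, 0, 0, 0, 0, -4]

Derivation:
Element change: A[6] 12 -> 8, delta = -4
For k < 6: P[k] unchanged, delta_P[k] = 0
For k >= 6: P[k] shifts by exactly -4
Delta array: [0, 0, 0, 0, 0, 0, -4]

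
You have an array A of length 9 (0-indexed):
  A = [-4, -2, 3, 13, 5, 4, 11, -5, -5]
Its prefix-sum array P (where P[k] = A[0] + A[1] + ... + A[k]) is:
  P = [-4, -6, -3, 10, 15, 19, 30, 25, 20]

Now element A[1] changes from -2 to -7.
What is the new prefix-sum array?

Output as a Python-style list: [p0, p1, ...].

Answer: [-4, -11, -8, 5, 10, 14, 25, 20, 15]

Derivation:
Change: A[1] -2 -> -7, delta = -5
P[k] for k < 1: unchanged (A[1] not included)
P[k] for k >= 1: shift by delta = -5
  P[0] = -4 + 0 = -4
  P[1] = -6 + -5 = -11
  P[2] = -3 + -5 = -8
  P[3] = 10 + -5 = 5
  P[4] = 15 + -5 = 10
  P[5] = 19 + -5 = 14
  P[6] = 30 + -5 = 25
  P[7] = 25 + -5 = 20
  P[8] = 20 + -5 = 15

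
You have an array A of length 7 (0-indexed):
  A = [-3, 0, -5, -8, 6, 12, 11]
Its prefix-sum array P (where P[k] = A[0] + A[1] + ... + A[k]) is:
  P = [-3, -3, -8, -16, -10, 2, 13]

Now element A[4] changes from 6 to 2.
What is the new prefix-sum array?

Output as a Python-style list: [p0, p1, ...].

Change: A[4] 6 -> 2, delta = -4
P[k] for k < 4: unchanged (A[4] not included)
P[k] for k >= 4: shift by delta = -4
  P[0] = -3 + 0 = -3
  P[1] = -3 + 0 = -3
  P[2] = -8 + 0 = -8
  P[3] = -16 + 0 = -16
  P[4] = -10 + -4 = -14
  P[5] = 2 + -4 = -2
  P[6] = 13 + -4 = 9

Answer: [-3, -3, -8, -16, -14, -2, 9]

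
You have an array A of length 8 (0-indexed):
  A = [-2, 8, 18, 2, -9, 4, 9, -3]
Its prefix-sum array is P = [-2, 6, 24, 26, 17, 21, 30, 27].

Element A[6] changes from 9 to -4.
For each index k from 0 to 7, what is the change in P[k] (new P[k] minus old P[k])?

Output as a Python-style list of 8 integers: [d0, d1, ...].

Answer: [0, 0, 0, 0, 0, 0, -13, -13]

Derivation:
Element change: A[6] 9 -> -4, delta = -13
For k < 6: P[k] unchanged, delta_P[k] = 0
For k >= 6: P[k] shifts by exactly -13
Delta array: [0, 0, 0, 0, 0, 0, -13, -13]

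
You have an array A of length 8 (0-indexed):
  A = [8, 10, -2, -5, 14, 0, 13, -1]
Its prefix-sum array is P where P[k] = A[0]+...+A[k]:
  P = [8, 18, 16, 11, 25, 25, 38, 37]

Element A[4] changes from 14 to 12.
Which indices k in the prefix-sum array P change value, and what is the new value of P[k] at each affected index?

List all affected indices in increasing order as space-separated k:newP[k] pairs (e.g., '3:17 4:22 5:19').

Answer: 4:23 5:23 6:36 7:35

Derivation:
P[k] = A[0] + ... + A[k]
P[k] includes A[4] iff k >= 4
Affected indices: 4, 5, ..., 7; delta = -2
  P[4]: 25 + -2 = 23
  P[5]: 25 + -2 = 23
  P[6]: 38 + -2 = 36
  P[7]: 37 + -2 = 35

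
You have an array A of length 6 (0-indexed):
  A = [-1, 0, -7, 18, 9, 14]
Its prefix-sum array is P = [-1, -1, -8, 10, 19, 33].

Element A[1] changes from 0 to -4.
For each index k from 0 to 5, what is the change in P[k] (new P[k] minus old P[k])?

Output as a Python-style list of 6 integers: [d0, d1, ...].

Element change: A[1] 0 -> -4, delta = -4
For k < 1: P[k] unchanged, delta_P[k] = 0
For k >= 1: P[k] shifts by exactly -4
Delta array: [0, -4, -4, -4, -4, -4]

Answer: [0, -4, -4, -4, -4, -4]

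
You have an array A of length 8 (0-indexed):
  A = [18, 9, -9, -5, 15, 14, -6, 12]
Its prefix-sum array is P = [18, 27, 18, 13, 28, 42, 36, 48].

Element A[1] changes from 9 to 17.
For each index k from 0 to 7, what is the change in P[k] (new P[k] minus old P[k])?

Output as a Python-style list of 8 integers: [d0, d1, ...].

Element change: A[1] 9 -> 17, delta = 8
For k < 1: P[k] unchanged, delta_P[k] = 0
For k >= 1: P[k] shifts by exactly 8
Delta array: [0, 8, 8, 8, 8, 8, 8, 8]

Answer: [0, 8, 8, 8, 8, 8, 8, 8]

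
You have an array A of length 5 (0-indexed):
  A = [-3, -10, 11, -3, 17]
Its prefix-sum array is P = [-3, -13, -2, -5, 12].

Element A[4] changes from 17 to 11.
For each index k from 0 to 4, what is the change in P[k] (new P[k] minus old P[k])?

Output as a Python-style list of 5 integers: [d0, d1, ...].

Element change: A[4] 17 -> 11, delta = -6
For k < 4: P[k] unchanged, delta_P[k] = 0
For k >= 4: P[k] shifts by exactly -6
Delta array: [0, 0, 0, 0, -6]

Answer: [0, 0, 0, 0, -6]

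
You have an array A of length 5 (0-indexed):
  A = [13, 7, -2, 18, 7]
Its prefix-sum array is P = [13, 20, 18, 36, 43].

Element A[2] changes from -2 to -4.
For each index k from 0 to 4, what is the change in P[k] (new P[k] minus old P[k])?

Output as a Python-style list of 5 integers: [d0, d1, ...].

Answer: [0, 0, -2, -2, -2]

Derivation:
Element change: A[2] -2 -> -4, delta = -2
For k < 2: P[k] unchanged, delta_P[k] = 0
For k >= 2: P[k] shifts by exactly -2
Delta array: [0, 0, -2, -2, -2]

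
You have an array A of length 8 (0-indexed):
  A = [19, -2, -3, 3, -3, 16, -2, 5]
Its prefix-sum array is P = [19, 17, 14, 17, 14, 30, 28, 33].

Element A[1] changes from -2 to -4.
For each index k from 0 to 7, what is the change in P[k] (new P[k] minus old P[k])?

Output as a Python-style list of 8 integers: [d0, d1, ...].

Element change: A[1] -2 -> -4, delta = -2
For k < 1: P[k] unchanged, delta_P[k] = 0
For k >= 1: P[k] shifts by exactly -2
Delta array: [0, -2, -2, -2, -2, -2, -2, -2]

Answer: [0, -2, -2, -2, -2, -2, -2, -2]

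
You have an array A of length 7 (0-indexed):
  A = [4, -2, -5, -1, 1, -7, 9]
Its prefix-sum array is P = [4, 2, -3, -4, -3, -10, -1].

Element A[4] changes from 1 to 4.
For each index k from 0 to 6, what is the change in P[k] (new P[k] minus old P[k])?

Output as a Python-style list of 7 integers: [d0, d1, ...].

Answer: [0, 0, 0, 0, 3, 3, 3]

Derivation:
Element change: A[4] 1 -> 4, delta = 3
For k < 4: P[k] unchanged, delta_P[k] = 0
For k >= 4: P[k] shifts by exactly 3
Delta array: [0, 0, 0, 0, 3, 3, 3]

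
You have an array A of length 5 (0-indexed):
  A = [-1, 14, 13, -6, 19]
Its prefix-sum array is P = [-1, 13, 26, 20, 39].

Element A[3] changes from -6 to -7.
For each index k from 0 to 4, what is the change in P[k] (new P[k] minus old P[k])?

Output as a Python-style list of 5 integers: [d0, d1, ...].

Answer: [0, 0, 0, -1, -1]

Derivation:
Element change: A[3] -6 -> -7, delta = -1
For k < 3: P[k] unchanged, delta_P[k] = 0
For k >= 3: P[k] shifts by exactly -1
Delta array: [0, 0, 0, -1, -1]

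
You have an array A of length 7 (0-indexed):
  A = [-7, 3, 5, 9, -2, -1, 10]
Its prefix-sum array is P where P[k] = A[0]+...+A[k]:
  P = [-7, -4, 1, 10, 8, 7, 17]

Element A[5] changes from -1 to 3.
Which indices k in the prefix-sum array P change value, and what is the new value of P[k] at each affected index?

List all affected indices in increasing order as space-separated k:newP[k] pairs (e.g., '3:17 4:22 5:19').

P[k] = A[0] + ... + A[k]
P[k] includes A[5] iff k >= 5
Affected indices: 5, 6, ..., 6; delta = 4
  P[5]: 7 + 4 = 11
  P[6]: 17 + 4 = 21

Answer: 5:11 6:21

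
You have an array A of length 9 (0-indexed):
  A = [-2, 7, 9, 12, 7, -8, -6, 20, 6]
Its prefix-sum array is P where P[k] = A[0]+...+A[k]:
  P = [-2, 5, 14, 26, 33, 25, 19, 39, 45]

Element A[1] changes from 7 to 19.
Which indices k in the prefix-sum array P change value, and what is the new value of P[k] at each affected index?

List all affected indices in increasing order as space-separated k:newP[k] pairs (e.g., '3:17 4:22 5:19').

P[k] = A[0] + ... + A[k]
P[k] includes A[1] iff k >= 1
Affected indices: 1, 2, ..., 8; delta = 12
  P[1]: 5 + 12 = 17
  P[2]: 14 + 12 = 26
  P[3]: 26 + 12 = 38
  P[4]: 33 + 12 = 45
  P[5]: 25 + 12 = 37
  P[6]: 19 + 12 = 31
  P[7]: 39 + 12 = 51
  P[8]: 45 + 12 = 57

Answer: 1:17 2:26 3:38 4:45 5:37 6:31 7:51 8:57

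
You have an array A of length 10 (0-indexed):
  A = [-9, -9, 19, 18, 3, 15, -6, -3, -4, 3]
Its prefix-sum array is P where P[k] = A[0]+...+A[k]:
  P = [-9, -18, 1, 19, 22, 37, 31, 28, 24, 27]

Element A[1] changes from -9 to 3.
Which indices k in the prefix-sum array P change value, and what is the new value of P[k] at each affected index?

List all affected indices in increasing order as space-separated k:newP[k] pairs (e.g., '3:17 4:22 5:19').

P[k] = A[0] + ... + A[k]
P[k] includes A[1] iff k >= 1
Affected indices: 1, 2, ..., 9; delta = 12
  P[1]: -18 + 12 = -6
  P[2]: 1 + 12 = 13
  P[3]: 19 + 12 = 31
  P[4]: 22 + 12 = 34
  P[5]: 37 + 12 = 49
  P[6]: 31 + 12 = 43
  P[7]: 28 + 12 = 40
  P[8]: 24 + 12 = 36
  P[9]: 27 + 12 = 39

Answer: 1:-6 2:13 3:31 4:34 5:49 6:43 7:40 8:36 9:39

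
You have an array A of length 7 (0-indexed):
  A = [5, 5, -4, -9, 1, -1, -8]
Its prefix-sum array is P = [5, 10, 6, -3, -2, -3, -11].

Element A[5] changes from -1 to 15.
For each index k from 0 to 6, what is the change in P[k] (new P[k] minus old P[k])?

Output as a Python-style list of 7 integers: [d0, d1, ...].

Element change: A[5] -1 -> 15, delta = 16
For k < 5: P[k] unchanged, delta_P[k] = 0
For k >= 5: P[k] shifts by exactly 16
Delta array: [0, 0, 0, 0, 0, 16, 16]

Answer: [0, 0, 0, 0, 0, 16, 16]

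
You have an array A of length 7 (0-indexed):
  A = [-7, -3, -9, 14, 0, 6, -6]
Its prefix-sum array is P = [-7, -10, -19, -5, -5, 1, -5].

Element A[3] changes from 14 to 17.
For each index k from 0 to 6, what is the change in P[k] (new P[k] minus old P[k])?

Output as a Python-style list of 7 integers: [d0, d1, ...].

Element change: A[3] 14 -> 17, delta = 3
For k < 3: P[k] unchanged, delta_P[k] = 0
For k >= 3: P[k] shifts by exactly 3
Delta array: [0, 0, 0, 3, 3, 3, 3]

Answer: [0, 0, 0, 3, 3, 3, 3]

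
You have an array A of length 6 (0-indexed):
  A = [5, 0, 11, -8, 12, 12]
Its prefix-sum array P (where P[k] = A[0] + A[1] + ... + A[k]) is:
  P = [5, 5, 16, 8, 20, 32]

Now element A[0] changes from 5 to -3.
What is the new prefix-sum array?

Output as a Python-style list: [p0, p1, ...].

Answer: [-3, -3, 8, 0, 12, 24]

Derivation:
Change: A[0] 5 -> -3, delta = -8
P[k] for k < 0: unchanged (A[0] not included)
P[k] for k >= 0: shift by delta = -8
  P[0] = 5 + -8 = -3
  P[1] = 5 + -8 = -3
  P[2] = 16 + -8 = 8
  P[3] = 8 + -8 = 0
  P[4] = 20 + -8 = 12
  P[5] = 32 + -8 = 24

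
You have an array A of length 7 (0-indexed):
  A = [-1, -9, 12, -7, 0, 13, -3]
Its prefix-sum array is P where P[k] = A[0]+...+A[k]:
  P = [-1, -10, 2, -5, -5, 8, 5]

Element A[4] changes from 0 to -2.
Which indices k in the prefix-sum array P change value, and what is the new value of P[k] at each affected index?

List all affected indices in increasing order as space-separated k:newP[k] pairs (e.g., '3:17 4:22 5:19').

Answer: 4:-7 5:6 6:3

Derivation:
P[k] = A[0] + ... + A[k]
P[k] includes A[4] iff k >= 4
Affected indices: 4, 5, ..., 6; delta = -2
  P[4]: -5 + -2 = -7
  P[5]: 8 + -2 = 6
  P[6]: 5 + -2 = 3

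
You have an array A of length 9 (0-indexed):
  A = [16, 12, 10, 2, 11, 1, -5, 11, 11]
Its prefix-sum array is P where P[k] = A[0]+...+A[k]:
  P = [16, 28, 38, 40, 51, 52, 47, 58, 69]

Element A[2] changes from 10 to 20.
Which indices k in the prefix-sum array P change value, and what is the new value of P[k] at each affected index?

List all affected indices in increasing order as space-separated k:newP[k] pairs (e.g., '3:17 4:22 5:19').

P[k] = A[0] + ... + A[k]
P[k] includes A[2] iff k >= 2
Affected indices: 2, 3, ..., 8; delta = 10
  P[2]: 38 + 10 = 48
  P[3]: 40 + 10 = 50
  P[4]: 51 + 10 = 61
  P[5]: 52 + 10 = 62
  P[6]: 47 + 10 = 57
  P[7]: 58 + 10 = 68
  P[8]: 69 + 10 = 79

Answer: 2:48 3:50 4:61 5:62 6:57 7:68 8:79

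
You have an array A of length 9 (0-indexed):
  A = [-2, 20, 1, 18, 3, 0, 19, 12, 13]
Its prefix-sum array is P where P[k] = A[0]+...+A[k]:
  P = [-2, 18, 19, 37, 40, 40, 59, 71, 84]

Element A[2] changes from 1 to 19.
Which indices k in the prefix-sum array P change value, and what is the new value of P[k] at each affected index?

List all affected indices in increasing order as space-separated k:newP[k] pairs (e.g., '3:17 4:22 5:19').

P[k] = A[0] + ... + A[k]
P[k] includes A[2] iff k >= 2
Affected indices: 2, 3, ..., 8; delta = 18
  P[2]: 19 + 18 = 37
  P[3]: 37 + 18 = 55
  P[4]: 40 + 18 = 58
  P[5]: 40 + 18 = 58
  P[6]: 59 + 18 = 77
  P[7]: 71 + 18 = 89
  P[8]: 84 + 18 = 102

Answer: 2:37 3:55 4:58 5:58 6:77 7:89 8:102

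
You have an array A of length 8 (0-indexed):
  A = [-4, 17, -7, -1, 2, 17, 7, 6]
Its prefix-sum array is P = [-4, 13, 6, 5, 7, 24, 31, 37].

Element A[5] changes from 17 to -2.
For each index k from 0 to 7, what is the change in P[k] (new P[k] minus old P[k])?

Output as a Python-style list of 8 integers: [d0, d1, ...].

Element change: A[5] 17 -> -2, delta = -19
For k < 5: P[k] unchanged, delta_P[k] = 0
For k >= 5: P[k] shifts by exactly -19
Delta array: [0, 0, 0, 0, 0, -19, -19, -19]

Answer: [0, 0, 0, 0, 0, -19, -19, -19]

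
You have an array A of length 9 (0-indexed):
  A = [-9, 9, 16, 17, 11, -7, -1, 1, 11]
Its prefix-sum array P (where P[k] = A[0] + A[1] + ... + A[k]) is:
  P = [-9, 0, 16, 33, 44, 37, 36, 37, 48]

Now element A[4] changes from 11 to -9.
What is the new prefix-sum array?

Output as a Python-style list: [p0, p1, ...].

Answer: [-9, 0, 16, 33, 24, 17, 16, 17, 28]

Derivation:
Change: A[4] 11 -> -9, delta = -20
P[k] for k < 4: unchanged (A[4] not included)
P[k] for k >= 4: shift by delta = -20
  P[0] = -9 + 0 = -9
  P[1] = 0 + 0 = 0
  P[2] = 16 + 0 = 16
  P[3] = 33 + 0 = 33
  P[4] = 44 + -20 = 24
  P[5] = 37 + -20 = 17
  P[6] = 36 + -20 = 16
  P[7] = 37 + -20 = 17
  P[8] = 48 + -20 = 28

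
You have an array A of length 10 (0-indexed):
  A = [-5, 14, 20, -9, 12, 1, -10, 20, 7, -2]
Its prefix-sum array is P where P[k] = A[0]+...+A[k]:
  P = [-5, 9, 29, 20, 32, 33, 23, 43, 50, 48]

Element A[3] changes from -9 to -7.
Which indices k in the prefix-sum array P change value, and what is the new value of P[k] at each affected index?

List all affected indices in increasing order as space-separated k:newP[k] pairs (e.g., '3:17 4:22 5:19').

Answer: 3:22 4:34 5:35 6:25 7:45 8:52 9:50

Derivation:
P[k] = A[0] + ... + A[k]
P[k] includes A[3] iff k >= 3
Affected indices: 3, 4, ..., 9; delta = 2
  P[3]: 20 + 2 = 22
  P[4]: 32 + 2 = 34
  P[5]: 33 + 2 = 35
  P[6]: 23 + 2 = 25
  P[7]: 43 + 2 = 45
  P[8]: 50 + 2 = 52
  P[9]: 48 + 2 = 50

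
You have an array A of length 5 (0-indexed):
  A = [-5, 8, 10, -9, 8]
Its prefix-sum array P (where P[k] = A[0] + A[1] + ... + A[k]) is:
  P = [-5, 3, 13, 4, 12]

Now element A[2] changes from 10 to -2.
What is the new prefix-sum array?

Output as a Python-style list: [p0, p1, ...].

Answer: [-5, 3, 1, -8, 0]

Derivation:
Change: A[2] 10 -> -2, delta = -12
P[k] for k < 2: unchanged (A[2] not included)
P[k] for k >= 2: shift by delta = -12
  P[0] = -5 + 0 = -5
  P[1] = 3 + 0 = 3
  P[2] = 13 + -12 = 1
  P[3] = 4 + -12 = -8
  P[4] = 12 + -12 = 0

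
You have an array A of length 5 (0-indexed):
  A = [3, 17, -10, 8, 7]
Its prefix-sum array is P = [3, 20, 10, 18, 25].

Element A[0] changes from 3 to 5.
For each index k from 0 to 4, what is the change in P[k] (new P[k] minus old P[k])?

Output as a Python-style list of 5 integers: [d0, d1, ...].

Element change: A[0] 3 -> 5, delta = 2
For k < 0: P[k] unchanged, delta_P[k] = 0
For k >= 0: P[k] shifts by exactly 2
Delta array: [2, 2, 2, 2, 2]

Answer: [2, 2, 2, 2, 2]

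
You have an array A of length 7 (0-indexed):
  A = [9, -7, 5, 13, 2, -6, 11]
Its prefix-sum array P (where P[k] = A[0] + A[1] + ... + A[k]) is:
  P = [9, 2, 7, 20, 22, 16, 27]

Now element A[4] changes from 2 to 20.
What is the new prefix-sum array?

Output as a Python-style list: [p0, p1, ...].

Change: A[4] 2 -> 20, delta = 18
P[k] for k < 4: unchanged (A[4] not included)
P[k] for k >= 4: shift by delta = 18
  P[0] = 9 + 0 = 9
  P[1] = 2 + 0 = 2
  P[2] = 7 + 0 = 7
  P[3] = 20 + 0 = 20
  P[4] = 22 + 18 = 40
  P[5] = 16 + 18 = 34
  P[6] = 27 + 18 = 45

Answer: [9, 2, 7, 20, 40, 34, 45]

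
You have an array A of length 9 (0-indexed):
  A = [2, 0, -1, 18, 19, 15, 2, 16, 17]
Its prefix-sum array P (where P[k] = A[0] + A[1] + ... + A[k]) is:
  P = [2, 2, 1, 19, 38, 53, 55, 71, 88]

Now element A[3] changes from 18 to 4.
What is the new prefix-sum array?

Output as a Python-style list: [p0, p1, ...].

Change: A[3] 18 -> 4, delta = -14
P[k] for k < 3: unchanged (A[3] not included)
P[k] for k >= 3: shift by delta = -14
  P[0] = 2 + 0 = 2
  P[1] = 2 + 0 = 2
  P[2] = 1 + 0 = 1
  P[3] = 19 + -14 = 5
  P[4] = 38 + -14 = 24
  P[5] = 53 + -14 = 39
  P[6] = 55 + -14 = 41
  P[7] = 71 + -14 = 57
  P[8] = 88 + -14 = 74

Answer: [2, 2, 1, 5, 24, 39, 41, 57, 74]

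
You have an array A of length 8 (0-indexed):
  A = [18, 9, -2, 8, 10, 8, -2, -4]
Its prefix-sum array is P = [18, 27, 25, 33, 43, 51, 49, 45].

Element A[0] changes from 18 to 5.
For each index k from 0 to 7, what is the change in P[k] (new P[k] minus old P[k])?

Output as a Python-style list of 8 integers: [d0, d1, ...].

Answer: [-13, -13, -13, -13, -13, -13, -13, -13]

Derivation:
Element change: A[0] 18 -> 5, delta = -13
For k < 0: P[k] unchanged, delta_P[k] = 0
For k >= 0: P[k] shifts by exactly -13
Delta array: [-13, -13, -13, -13, -13, -13, -13, -13]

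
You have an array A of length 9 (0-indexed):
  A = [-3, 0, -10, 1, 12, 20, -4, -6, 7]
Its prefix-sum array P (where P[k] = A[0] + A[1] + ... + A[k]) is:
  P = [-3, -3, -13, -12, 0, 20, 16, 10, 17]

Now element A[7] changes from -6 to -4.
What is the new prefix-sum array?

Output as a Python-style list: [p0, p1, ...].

Answer: [-3, -3, -13, -12, 0, 20, 16, 12, 19]

Derivation:
Change: A[7] -6 -> -4, delta = 2
P[k] for k < 7: unchanged (A[7] not included)
P[k] for k >= 7: shift by delta = 2
  P[0] = -3 + 0 = -3
  P[1] = -3 + 0 = -3
  P[2] = -13 + 0 = -13
  P[3] = -12 + 0 = -12
  P[4] = 0 + 0 = 0
  P[5] = 20 + 0 = 20
  P[6] = 16 + 0 = 16
  P[7] = 10 + 2 = 12
  P[8] = 17 + 2 = 19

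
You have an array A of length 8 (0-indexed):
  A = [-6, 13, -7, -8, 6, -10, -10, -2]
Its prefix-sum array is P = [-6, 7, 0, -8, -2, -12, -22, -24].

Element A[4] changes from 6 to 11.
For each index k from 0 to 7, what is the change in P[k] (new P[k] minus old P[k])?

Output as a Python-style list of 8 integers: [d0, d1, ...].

Answer: [0, 0, 0, 0, 5, 5, 5, 5]

Derivation:
Element change: A[4] 6 -> 11, delta = 5
For k < 4: P[k] unchanged, delta_P[k] = 0
For k >= 4: P[k] shifts by exactly 5
Delta array: [0, 0, 0, 0, 5, 5, 5, 5]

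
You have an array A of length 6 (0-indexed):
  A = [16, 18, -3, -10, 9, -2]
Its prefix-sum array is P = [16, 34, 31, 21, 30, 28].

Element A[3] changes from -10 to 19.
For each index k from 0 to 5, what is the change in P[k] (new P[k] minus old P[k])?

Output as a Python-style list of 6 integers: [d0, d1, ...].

Element change: A[3] -10 -> 19, delta = 29
For k < 3: P[k] unchanged, delta_P[k] = 0
For k >= 3: P[k] shifts by exactly 29
Delta array: [0, 0, 0, 29, 29, 29]

Answer: [0, 0, 0, 29, 29, 29]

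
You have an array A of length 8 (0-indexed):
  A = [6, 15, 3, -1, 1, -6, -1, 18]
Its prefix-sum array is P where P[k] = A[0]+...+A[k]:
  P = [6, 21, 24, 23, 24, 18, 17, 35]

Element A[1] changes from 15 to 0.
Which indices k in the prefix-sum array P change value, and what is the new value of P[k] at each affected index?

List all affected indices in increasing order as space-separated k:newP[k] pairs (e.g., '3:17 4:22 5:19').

Answer: 1:6 2:9 3:8 4:9 5:3 6:2 7:20

Derivation:
P[k] = A[0] + ... + A[k]
P[k] includes A[1] iff k >= 1
Affected indices: 1, 2, ..., 7; delta = -15
  P[1]: 21 + -15 = 6
  P[2]: 24 + -15 = 9
  P[3]: 23 + -15 = 8
  P[4]: 24 + -15 = 9
  P[5]: 18 + -15 = 3
  P[6]: 17 + -15 = 2
  P[7]: 35 + -15 = 20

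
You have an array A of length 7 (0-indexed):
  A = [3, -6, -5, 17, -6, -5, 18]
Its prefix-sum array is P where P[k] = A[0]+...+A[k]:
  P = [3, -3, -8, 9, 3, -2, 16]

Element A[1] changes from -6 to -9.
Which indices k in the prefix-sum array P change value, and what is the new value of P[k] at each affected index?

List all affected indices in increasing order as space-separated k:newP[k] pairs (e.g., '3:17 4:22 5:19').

Answer: 1:-6 2:-11 3:6 4:0 5:-5 6:13

Derivation:
P[k] = A[0] + ... + A[k]
P[k] includes A[1] iff k >= 1
Affected indices: 1, 2, ..., 6; delta = -3
  P[1]: -3 + -3 = -6
  P[2]: -8 + -3 = -11
  P[3]: 9 + -3 = 6
  P[4]: 3 + -3 = 0
  P[5]: -2 + -3 = -5
  P[6]: 16 + -3 = 13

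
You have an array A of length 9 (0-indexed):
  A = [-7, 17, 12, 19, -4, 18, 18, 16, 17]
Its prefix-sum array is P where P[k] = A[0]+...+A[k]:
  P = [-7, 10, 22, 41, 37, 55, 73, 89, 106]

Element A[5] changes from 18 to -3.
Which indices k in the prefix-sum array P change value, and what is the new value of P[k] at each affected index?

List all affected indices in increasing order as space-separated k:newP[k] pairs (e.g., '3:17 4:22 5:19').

P[k] = A[0] + ... + A[k]
P[k] includes A[5] iff k >= 5
Affected indices: 5, 6, ..., 8; delta = -21
  P[5]: 55 + -21 = 34
  P[6]: 73 + -21 = 52
  P[7]: 89 + -21 = 68
  P[8]: 106 + -21 = 85

Answer: 5:34 6:52 7:68 8:85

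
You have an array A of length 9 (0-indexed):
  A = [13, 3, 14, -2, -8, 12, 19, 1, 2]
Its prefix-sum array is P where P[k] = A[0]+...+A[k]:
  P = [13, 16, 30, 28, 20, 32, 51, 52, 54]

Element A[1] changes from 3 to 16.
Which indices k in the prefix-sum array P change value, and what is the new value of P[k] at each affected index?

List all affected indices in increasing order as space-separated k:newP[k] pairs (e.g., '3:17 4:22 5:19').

Answer: 1:29 2:43 3:41 4:33 5:45 6:64 7:65 8:67

Derivation:
P[k] = A[0] + ... + A[k]
P[k] includes A[1] iff k >= 1
Affected indices: 1, 2, ..., 8; delta = 13
  P[1]: 16 + 13 = 29
  P[2]: 30 + 13 = 43
  P[3]: 28 + 13 = 41
  P[4]: 20 + 13 = 33
  P[5]: 32 + 13 = 45
  P[6]: 51 + 13 = 64
  P[7]: 52 + 13 = 65
  P[8]: 54 + 13 = 67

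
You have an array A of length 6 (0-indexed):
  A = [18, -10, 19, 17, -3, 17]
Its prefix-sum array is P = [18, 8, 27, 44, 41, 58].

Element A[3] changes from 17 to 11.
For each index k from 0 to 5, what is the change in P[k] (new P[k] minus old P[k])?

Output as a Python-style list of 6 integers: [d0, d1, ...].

Element change: A[3] 17 -> 11, delta = -6
For k < 3: P[k] unchanged, delta_P[k] = 0
For k >= 3: P[k] shifts by exactly -6
Delta array: [0, 0, 0, -6, -6, -6]

Answer: [0, 0, 0, -6, -6, -6]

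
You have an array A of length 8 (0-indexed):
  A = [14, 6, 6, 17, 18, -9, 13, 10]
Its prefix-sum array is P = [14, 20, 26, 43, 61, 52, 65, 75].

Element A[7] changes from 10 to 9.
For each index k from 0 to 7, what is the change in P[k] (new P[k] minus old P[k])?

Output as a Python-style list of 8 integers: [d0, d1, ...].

Answer: [0, 0, 0, 0, 0, 0, 0, -1]

Derivation:
Element change: A[7] 10 -> 9, delta = -1
For k < 7: P[k] unchanged, delta_P[k] = 0
For k >= 7: P[k] shifts by exactly -1
Delta array: [0, 0, 0, 0, 0, 0, 0, -1]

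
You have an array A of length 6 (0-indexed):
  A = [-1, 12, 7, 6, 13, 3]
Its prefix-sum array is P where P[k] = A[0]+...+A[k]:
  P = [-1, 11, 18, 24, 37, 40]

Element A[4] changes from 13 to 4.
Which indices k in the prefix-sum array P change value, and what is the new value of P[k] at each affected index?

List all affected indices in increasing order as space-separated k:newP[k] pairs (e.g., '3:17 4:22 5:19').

P[k] = A[0] + ... + A[k]
P[k] includes A[4] iff k >= 4
Affected indices: 4, 5, ..., 5; delta = -9
  P[4]: 37 + -9 = 28
  P[5]: 40 + -9 = 31

Answer: 4:28 5:31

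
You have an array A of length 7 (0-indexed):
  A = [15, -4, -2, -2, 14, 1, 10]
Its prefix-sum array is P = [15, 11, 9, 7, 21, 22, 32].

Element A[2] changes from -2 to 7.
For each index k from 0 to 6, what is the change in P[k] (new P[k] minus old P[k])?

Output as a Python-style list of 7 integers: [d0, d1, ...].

Answer: [0, 0, 9, 9, 9, 9, 9]

Derivation:
Element change: A[2] -2 -> 7, delta = 9
For k < 2: P[k] unchanged, delta_P[k] = 0
For k >= 2: P[k] shifts by exactly 9
Delta array: [0, 0, 9, 9, 9, 9, 9]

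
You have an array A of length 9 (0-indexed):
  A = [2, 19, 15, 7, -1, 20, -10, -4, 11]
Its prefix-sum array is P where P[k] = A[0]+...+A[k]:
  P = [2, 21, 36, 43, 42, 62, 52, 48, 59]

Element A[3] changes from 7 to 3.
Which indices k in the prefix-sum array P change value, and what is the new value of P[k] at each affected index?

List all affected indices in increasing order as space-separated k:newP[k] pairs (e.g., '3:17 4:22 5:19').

P[k] = A[0] + ... + A[k]
P[k] includes A[3] iff k >= 3
Affected indices: 3, 4, ..., 8; delta = -4
  P[3]: 43 + -4 = 39
  P[4]: 42 + -4 = 38
  P[5]: 62 + -4 = 58
  P[6]: 52 + -4 = 48
  P[7]: 48 + -4 = 44
  P[8]: 59 + -4 = 55

Answer: 3:39 4:38 5:58 6:48 7:44 8:55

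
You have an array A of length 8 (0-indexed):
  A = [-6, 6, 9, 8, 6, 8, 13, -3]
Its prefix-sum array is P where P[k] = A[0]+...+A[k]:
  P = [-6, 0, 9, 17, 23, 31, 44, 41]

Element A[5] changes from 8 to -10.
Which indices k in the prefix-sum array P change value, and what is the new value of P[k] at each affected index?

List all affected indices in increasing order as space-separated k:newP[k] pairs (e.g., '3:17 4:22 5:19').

P[k] = A[0] + ... + A[k]
P[k] includes A[5] iff k >= 5
Affected indices: 5, 6, ..., 7; delta = -18
  P[5]: 31 + -18 = 13
  P[6]: 44 + -18 = 26
  P[7]: 41 + -18 = 23

Answer: 5:13 6:26 7:23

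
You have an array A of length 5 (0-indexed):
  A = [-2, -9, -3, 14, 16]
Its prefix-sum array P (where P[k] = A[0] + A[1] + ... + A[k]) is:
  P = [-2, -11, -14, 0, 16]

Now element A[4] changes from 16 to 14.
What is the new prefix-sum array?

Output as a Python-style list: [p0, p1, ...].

Change: A[4] 16 -> 14, delta = -2
P[k] for k < 4: unchanged (A[4] not included)
P[k] for k >= 4: shift by delta = -2
  P[0] = -2 + 0 = -2
  P[1] = -11 + 0 = -11
  P[2] = -14 + 0 = -14
  P[3] = 0 + 0 = 0
  P[4] = 16 + -2 = 14

Answer: [-2, -11, -14, 0, 14]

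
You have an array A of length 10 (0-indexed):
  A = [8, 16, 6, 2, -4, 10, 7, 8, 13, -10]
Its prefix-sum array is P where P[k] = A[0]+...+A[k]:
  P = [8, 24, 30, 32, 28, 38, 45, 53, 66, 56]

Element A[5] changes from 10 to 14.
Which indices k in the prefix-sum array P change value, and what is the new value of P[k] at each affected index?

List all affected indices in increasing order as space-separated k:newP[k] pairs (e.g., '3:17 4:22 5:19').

Answer: 5:42 6:49 7:57 8:70 9:60

Derivation:
P[k] = A[0] + ... + A[k]
P[k] includes A[5] iff k >= 5
Affected indices: 5, 6, ..., 9; delta = 4
  P[5]: 38 + 4 = 42
  P[6]: 45 + 4 = 49
  P[7]: 53 + 4 = 57
  P[8]: 66 + 4 = 70
  P[9]: 56 + 4 = 60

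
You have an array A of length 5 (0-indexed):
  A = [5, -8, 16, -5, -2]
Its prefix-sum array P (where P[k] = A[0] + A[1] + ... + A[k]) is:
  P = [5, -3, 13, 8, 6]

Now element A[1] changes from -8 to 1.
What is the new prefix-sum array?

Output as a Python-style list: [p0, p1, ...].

Answer: [5, 6, 22, 17, 15]

Derivation:
Change: A[1] -8 -> 1, delta = 9
P[k] for k < 1: unchanged (A[1] not included)
P[k] for k >= 1: shift by delta = 9
  P[0] = 5 + 0 = 5
  P[1] = -3 + 9 = 6
  P[2] = 13 + 9 = 22
  P[3] = 8 + 9 = 17
  P[4] = 6 + 9 = 15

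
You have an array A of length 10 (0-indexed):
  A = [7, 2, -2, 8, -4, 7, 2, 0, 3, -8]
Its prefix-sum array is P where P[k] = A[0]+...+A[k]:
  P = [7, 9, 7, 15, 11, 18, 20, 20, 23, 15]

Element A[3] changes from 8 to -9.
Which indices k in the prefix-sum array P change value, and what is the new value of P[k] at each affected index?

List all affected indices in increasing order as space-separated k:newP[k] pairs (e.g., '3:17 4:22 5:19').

P[k] = A[0] + ... + A[k]
P[k] includes A[3] iff k >= 3
Affected indices: 3, 4, ..., 9; delta = -17
  P[3]: 15 + -17 = -2
  P[4]: 11 + -17 = -6
  P[5]: 18 + -17 = 1
  P[6]: 20 + -17 = 3
  P[7]: 20 + -17 = 3
  P[8]: 23 + -17 = 6
  P[9]: 15 + -17 = -2

Answer: 3:-2 4:-6 5:1 6:3 7:3 8:6 9:-2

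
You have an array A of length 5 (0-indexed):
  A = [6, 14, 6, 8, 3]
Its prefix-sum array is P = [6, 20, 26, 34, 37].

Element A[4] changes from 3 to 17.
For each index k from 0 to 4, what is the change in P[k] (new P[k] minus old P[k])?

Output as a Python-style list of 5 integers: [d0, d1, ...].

Element change: A[4] 3 -> 17, delta = 14
For k < 4: P[k] unchanged, delta_P[k] = 0
For k >= 4: P[k] shifts by exactly 14
Delta array: [0, 0, 0, 0, 14]

Answer: [0, 0, 0, 0, 14]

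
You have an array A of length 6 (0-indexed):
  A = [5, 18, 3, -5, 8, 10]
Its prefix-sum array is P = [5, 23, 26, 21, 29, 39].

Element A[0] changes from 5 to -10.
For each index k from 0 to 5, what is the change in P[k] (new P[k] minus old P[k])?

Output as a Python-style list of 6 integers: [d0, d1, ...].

Element change: A[0] 5 -> -10, delta = -15
For k < 0: P[k] unchanged, delta_P[k] = 0
For k >= 0: P[k] shifts by exactly -15
Delta array: [-15, -15, -15, -15, -15, -15]

Answer: [-15, -15, -15, -15, -15, -15]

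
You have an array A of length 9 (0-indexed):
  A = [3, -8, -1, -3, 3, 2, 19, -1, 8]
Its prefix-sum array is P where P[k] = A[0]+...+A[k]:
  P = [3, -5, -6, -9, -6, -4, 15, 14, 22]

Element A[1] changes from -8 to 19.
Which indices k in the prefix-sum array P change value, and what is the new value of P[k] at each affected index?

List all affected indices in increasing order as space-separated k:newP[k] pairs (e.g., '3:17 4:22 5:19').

Answer: 1:22 2:21 3:18 4:21 5:23 6:42 7:41 8:49

Derivation:
P[k] = A[0] + ... + A[k]
P[k] includes A[1] iff k >= 1
Affected indices: 1, 2, ..., 8; delta = 27
  P[1]: -5 + 27 = 22
  P[2]: -6 + 27 = 21
  P[3]: -9 + 27 = 18
  P[4]: -6 + 27 = 21
  P[5]: -4 + 27 = 23
  P[6]: 15 + 27 = 42
  P[7]: 14 + 27 = 41
  P[8]: 22 + 27 = 49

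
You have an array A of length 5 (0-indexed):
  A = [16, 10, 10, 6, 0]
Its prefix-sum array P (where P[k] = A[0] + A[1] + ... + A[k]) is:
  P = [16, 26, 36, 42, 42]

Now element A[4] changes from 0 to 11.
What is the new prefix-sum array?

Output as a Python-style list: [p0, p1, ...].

Answer: [16, 26, 36, 42, 53]

Derivation:
Change: A[4] 0 -> 11, delta = 11
P[k] for k < 4: unchanged (A[4] not included)
P[k] for k >= 4: shift by delta = 11
  P[0] = 16 + 0 = 16
  P[1] = 26 + 0 = 26
  P[2] = 36 + 0 = 36
  P[3] = 42 + 0 = 42
  P[4] = 42 + 11 = 53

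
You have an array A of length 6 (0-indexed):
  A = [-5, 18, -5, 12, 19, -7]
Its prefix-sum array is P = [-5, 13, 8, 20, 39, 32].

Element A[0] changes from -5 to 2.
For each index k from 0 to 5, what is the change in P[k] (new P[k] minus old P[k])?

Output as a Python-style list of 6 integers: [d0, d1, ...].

Answer: [7, 7, 7, 7, 7, 7]

Derivation:
Element change: A[0] -5 -> 2, delta = 7
For k < 0: P[k] unchanged, delta_P[k] = 0
For k >= 0: P[k] shifts by exactly 7
Delta array: [7, 7, 7, 7, 7, 7]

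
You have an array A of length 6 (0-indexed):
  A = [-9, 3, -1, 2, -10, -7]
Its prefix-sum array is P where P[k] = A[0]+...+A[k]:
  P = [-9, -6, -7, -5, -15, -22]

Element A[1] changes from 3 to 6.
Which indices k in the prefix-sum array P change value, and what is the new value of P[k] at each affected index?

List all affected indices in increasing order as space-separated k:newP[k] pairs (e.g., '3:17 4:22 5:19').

Answer: 1:-3 2:-4 3:-2 4:-12 5:-19

Derivation:
P[k] = A[0] + ... + A[k]
P[k] includes A[1] iff k >= 1
Affected indices: 1, 2, ..., 5; delta = 3
  P[1]: -6 + 3 = -3
  P[2]: -7 + 3 = -4
  P[3]: -5 + 3 = -2
  P[4]: -15 + 3 = -12
  P[5]: -22 + 3 = -19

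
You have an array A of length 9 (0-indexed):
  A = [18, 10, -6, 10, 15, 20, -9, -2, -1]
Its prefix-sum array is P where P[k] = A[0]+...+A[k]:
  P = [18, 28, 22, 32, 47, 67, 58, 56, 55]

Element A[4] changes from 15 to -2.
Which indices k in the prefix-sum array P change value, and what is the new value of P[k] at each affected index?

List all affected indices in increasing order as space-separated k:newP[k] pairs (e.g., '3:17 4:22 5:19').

Answer: 4:30 5:50 6:41 7:39 8:38

Derivation:
P[k] = A[0] + ... + A[k]
P[k] includes A[4] iff k >= 4
Affected indices: 4, 5, ..., 8; delta = -17
  P[4]: 47 + -17 = 30
  P[5]: 67 + -17 = 50
  P[6]: 58 + -17 = 41
  P[7]: 56 + -17 = 39
  P[8]: 55 + -17 = 38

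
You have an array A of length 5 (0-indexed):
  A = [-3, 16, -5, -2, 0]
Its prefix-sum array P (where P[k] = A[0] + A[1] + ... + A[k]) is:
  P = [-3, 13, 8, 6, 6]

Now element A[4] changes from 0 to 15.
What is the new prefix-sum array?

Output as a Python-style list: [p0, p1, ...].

Change: A[4] 0 -> 15, delta = 15
P[k] for k < 4: unchanged (A[4] not included)
P[k] for k >= 4: shift by delta = 15
  P[0] = -3 + 0 = -3
  P[1] = 13 + 0 = 13
  P[2] = 8 + 0 = 8
  P[3] = 6 + 0 = 6
  P[4] = 6 + 15 = 21

Answer: [-3, 13, 8, 6, 21]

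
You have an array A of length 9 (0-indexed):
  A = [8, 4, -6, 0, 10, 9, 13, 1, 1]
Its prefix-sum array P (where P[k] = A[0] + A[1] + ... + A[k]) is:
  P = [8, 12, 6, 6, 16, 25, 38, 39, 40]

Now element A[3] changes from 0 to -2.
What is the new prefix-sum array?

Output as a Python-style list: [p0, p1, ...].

Change: A[3] 0 -> -2, delta = -2
P[k] for k < 3: unchanged (A[3] not included)
P[k] for k >= 3: shift by delta = -2
  P[0] = 8 + 0 = 8
  P[1] = 12 + 0 = 12
  P[2] = 6 + 0 = 6
  P[3] = 6 + -2 = 4
  P[4] = 16 + -2 = 14
  P[5] = 25 + -2 = 23
  P[6] = 38 + -2 = 36
  P[7] = 39 + -2 = 37
  P[8] = 40 + -2 = 38

Answer: [8, 12, 6, 4, 14, 23, 36, 37, 38]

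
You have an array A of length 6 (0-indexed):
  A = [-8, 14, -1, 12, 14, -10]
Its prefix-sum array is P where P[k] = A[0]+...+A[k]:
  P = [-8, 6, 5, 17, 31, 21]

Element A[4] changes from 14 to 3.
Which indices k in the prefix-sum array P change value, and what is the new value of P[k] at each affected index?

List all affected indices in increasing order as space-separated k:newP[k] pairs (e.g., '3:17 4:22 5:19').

P[k] = A[0] + ... + A[k]
P[k] includes A[4] iff k >= 4
Affected indices: 4, 5, ..., 5; delta = -11
  P[4]: 31 + -11 = 20
  P[5]: 21 + -11 = 10

Answer: 4:20 5:10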